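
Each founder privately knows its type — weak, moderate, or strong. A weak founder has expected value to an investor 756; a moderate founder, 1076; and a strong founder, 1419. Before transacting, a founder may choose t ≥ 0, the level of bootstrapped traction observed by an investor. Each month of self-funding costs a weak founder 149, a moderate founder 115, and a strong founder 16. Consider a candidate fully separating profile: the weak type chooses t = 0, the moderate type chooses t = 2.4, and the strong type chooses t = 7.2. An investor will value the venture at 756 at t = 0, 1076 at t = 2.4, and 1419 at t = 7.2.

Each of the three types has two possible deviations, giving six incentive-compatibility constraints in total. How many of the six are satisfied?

Moderate (own payoff 1076 − 115×2.4 = 800): to t=0 gives 756 → no gain ✓; to t=7.2 gives 1419 − 115×7.2 = 591 → no gain ✓.
Weak (own payoff 756): to t=2.4 gives 1076 − 149×2.4 = 718.4 → no gain ✓; to t=7.2 gives 1419 − 149×7.2 = 346.2 → no gain ✓.
Strong (own payoff 1419 − 16×7.2 = 1303.8): to t=0 gives 756 → no gain ✓; to t=2.4 gives 1076 − 16×2.4 = 1037.6 → no gain ✓.
6 of the 6 constraints hold; this profile is a separating equilibrium.

6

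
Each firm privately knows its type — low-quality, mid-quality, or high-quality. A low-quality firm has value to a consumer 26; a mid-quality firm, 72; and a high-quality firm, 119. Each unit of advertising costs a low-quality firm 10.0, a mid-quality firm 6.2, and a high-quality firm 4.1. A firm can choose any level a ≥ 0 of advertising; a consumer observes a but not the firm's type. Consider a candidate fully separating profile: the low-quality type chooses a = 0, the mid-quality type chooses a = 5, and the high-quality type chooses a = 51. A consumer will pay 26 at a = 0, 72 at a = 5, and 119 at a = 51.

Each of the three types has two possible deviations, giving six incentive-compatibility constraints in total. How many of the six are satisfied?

Low-quality (own payoff 26): to a=5 gives 72 − 10.0×5 = 22 → no gain ✓; to a=51 gives 119 − 10.0×51 = -391 → no gain ✓.
High-quality (own payoff 119 − 4.1×51 = -90.1): to a=0 gives 26 → profitable ✗; to a=5 gives 72 − 4.1×5 = 51.5 → profitable ✗.
Mid-quality (own payoff 72 − 6.2×5 = 41): to a=0 gives 26 → no gain ✓; to a=51 gives 119 − 6.2×51 = -197.2 → no gain ✓.
4 of the 6 constraints hold; not an equilibrium.

4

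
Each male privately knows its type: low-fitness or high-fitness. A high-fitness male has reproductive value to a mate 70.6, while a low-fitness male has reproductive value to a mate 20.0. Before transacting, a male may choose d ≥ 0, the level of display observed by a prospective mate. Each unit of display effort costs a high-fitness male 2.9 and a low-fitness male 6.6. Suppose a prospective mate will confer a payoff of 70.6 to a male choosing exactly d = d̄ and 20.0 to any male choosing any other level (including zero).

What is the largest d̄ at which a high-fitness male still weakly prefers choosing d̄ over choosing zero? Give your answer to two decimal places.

17.45

Choosing d̄ yields the high-fitness type 70.6 − 2.9·d̄; choosing zero yields 20.0.
The high-fitness type is indifferent at 70.6 − 2.9·d̄ = 20.0, i.e. d̄ = (70.6 − 20.0) / 2.9 ≈ 17.45.
For any d̄ above 17.45 the high-fitness type would rather pool at zero, so separation collapses.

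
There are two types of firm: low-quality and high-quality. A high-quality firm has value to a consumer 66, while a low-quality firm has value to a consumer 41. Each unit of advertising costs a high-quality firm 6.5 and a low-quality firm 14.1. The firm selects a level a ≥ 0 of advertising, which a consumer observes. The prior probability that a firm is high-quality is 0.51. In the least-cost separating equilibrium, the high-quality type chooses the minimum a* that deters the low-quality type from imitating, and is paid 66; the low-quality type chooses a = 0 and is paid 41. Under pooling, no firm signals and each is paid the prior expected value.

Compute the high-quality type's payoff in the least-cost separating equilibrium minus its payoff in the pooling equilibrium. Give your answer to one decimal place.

0.7

Least-cost separating signal: a* solves 41 = 66 − 14.1·a*, so a* = (66 − 41)/14.1 ≈ 1.7730.
High-quality type's separating payoff: 66 − 6.5 × a* = 66 − 6.5 × (66 − 41)/14.1 = 66 − 162.5/14.1 ≈ 54.475.
Pooling payoff: 0.51 × 66 + 0.49 × 41 = 53.75.
Difference: 54.475 − 53.75 = 0.725, i.e. 0.7 to one decimal place.
The high-quality type prefers to separate.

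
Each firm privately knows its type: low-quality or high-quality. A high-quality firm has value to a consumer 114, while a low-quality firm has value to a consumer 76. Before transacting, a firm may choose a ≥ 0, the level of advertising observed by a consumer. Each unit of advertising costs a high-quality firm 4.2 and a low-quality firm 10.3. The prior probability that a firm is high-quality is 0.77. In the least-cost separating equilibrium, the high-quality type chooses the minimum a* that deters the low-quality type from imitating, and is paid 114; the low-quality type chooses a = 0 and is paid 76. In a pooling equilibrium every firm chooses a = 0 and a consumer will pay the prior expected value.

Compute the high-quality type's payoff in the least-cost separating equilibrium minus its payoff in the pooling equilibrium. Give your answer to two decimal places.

Least-cost separating signal: a* solves 76 = 114 − 10.3·a*, so a* = (114 − 76)/10.3 ≈ 3.6893.
High-quality type's separating payoff: 114 − 4.2 × a* = 114 − 4.2 × (114 − 76)/10.3 = 114 − 159.6/10.3 ≈ 98.5049.
Pooling payoff: 0.77 × 114 + 0.23 × 76 = 105.26.
Difference: 98.5049 − 105.26 = -6.7551, i.e. -6.76 to two decimal places.
The high-quality type would prefer the pooling outcome.

-6.76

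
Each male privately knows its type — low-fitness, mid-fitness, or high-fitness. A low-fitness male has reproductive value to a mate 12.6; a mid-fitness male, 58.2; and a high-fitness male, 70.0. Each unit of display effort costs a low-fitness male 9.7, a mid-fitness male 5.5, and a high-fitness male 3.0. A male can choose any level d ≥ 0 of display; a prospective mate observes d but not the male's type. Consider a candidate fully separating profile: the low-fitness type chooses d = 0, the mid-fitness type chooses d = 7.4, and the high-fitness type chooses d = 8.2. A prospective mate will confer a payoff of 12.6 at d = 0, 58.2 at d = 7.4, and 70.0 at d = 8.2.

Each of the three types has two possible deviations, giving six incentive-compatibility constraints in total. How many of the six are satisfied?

Mid-fitness (own payoff 58.2 − 5.5×7.4 = 17.5): to d=0 gives 12.6 → no gain ✓; to d=8.2 gives 70.0 − 5.5×8.2 = 24.9 → profitable ✗.
High-fitness (own payoff 70.0 − 3.0×8.2 = 45.4): to d=0 gives 12.6 → no gain ✓; to d=7.4 gives 58.2 − 3.0×7.4 = 36 → no gain ✓.
Low-fitness (own payoff 12.6): to d=7.4 gives 58.2 − 9.7×7.4 = -13.58 → no gain ✓; to d=8.2 gives 70.0 − 9.7×8.2 = -9.54 → no gain ✓.
5 of the 6 constraints hold; not an equilibrium.

5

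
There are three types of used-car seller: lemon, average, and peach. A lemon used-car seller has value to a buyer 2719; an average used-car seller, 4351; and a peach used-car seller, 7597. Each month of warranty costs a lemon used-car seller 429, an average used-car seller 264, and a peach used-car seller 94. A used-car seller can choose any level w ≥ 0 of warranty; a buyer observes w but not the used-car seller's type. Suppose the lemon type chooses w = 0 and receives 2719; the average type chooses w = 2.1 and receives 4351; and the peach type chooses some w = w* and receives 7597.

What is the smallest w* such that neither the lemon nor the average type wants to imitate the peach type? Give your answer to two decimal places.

14.40

Average type (on-path payoff 4351 − 264×2.1 = 3796.6) won't mimic when 3796.6 ≥ 7597 − 264·w*, i.e. w* ≥ 14.40.
Lemon type (on-path payoff 2719) won't mimic when 2719 ≥ 7597 − 429·w*, i.e. w* ≥ 11.37.
Both must hold, so w* = max(11.37, 14.40) = 14.40. The average type's constraint binds.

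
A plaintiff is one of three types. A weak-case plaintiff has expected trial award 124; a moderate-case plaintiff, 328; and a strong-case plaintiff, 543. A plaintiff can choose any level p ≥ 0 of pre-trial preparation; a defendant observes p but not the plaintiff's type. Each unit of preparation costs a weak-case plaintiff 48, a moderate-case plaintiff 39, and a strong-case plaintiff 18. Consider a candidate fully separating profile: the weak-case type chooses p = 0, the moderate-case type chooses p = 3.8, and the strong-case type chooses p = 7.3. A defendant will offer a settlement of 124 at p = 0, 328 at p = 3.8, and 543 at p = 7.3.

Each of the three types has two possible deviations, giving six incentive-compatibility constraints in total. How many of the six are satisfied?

3

Moderate-case (own payoff 328 − 39×3.8 = 179.8): to p=0 gives 124 → no gain ✓; to p=7.3 gives 543 − 39×7.3 = 258.3 → profitable ✗.
Weak-case (own payoff 124): to p=3.8 gives 328 − 48×3.8 = 145.6 → profitable ✗; to p=7.3 gives 543 − 48×7.3 = 192.6 → profitable ✗.
Strong-case (own payoff 543 − 18×7.3 = 411.6): to p=0 gives 124 → no gain ✓; to p=3.8 gives 328 − 18×3.8 = 259.6 → no gain ✓.
3 of the 6 constraints hold; not an equilibrium.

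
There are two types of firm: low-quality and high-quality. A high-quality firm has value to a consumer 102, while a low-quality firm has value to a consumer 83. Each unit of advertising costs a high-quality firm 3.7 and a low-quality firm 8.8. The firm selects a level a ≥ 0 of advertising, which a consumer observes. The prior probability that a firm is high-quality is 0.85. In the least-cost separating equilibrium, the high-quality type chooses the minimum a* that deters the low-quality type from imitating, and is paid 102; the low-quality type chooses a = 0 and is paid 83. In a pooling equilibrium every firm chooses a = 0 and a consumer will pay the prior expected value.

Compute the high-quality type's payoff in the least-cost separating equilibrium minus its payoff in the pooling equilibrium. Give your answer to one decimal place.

-5.1

Least-cost separating signal: a* solves 83 = 102 − 8.8·a*, so a* = (102 − 83)/8.8 ≈ 2.1591.
High-quality type's separating payoff: 102 − 3.7 × a* = 102 − 3.7 × (102 − 83)/8.8 = 102 − 70.3/8.8 ≈ 94.011.
Pooling payoff: 0.85 × 102 + 0.15 × 83 = 99.15.
Difference: 94.011 − 99.15 = -5.139, i.e. -5.1 to one decimal place.
The high-quality type would prefer the pooling outcome.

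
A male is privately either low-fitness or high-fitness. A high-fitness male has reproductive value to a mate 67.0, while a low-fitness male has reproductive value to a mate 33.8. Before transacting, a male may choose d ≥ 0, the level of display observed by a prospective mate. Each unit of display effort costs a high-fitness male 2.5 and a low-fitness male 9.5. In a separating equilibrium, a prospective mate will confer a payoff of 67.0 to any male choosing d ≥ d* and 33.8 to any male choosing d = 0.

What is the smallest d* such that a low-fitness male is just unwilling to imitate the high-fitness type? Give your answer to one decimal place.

3.5

A low-fitness male choosing d = 0 receives 33.8.
Imitating at d* instead would pay 67.0 at cost 9.5·d*, netting 67.0 − 9.5·d*.
Indifference: 33.8 = 67.0 − 9.5·d*, so d* = (67.0 − 33.8) / 9.5 ≈ 3.5.
This is the low-fitness type's binding incentive-compatibility constraint; any d ≥ 3.5 sustains separation on that side.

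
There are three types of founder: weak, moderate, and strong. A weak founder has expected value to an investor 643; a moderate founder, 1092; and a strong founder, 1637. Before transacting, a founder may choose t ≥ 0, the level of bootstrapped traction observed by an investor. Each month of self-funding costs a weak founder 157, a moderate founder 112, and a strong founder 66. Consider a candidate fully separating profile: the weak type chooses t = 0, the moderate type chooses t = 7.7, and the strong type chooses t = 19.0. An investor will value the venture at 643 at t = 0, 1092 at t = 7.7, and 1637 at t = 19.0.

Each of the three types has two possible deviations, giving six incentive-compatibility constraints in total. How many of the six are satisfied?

3

Moderate (own payoff 1092 − 112×7.7 = 229.6): to t=0 gives 643 → profitable ✗; to t=19.0 gives 1637 − 112×19.0 = -491 → no gain ✓.
Strong (own payoff 1637 − 66×19.0 = 383): to t=0 gives 643 → profitable ✗; to t=7.7 gives 1092 − 66×7.7 = 583.8 → profitable ✗.
Weak (own payoff 643): to t=7.7 gives 1092 − 157×7.7 = -116.9 → no gain ✓; to t=19.0 gives 1637 − 157×19.0 = -1346 → no gain ✓.
3 of the 6 constraints hold; not an equilibrium.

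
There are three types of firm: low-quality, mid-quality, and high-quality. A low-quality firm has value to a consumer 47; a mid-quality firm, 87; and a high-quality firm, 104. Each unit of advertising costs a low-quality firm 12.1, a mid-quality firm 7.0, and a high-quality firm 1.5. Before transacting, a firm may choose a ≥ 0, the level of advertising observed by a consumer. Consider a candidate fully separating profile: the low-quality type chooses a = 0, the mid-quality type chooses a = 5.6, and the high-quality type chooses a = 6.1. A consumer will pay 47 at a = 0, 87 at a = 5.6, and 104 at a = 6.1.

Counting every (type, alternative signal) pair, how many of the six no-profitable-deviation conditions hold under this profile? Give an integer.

Low-quality (own payoff 47): to a=5.6 gives 87 − 12.1×5.6 = 19.24 → no gain ✓; to a=6.1 gives 104 − 12.1×6.1 = 30.19 → no gain ✓.
Mid-quality (own payoff 87 − 7.0×5.6 = 47.8): to a=0 gives 47 → no gain ✓; to a=6.1 gives 104 − 7.0×6.1 = 61.3 → profitable ✗.
High-quality (own payoff 104 − 1.5×6.1 = 94.85): to a=0 gives 47 → no gain ✓; to a=5.6 gives 87 − 1.5×5.6 = 78.6 → no gain ✓.
5 of the 6 constraints hold; not an equilibrium.

5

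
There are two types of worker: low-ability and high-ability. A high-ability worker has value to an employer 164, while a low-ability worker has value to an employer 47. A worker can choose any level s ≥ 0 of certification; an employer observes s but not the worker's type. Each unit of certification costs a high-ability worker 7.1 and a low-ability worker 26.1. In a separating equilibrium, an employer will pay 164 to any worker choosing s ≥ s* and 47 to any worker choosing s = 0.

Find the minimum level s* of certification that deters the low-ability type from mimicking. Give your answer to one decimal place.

A low-ability worker choosing s = 0 receives 47.
Imitating at s* instead would pay 164 at cost 26.1·s*, netting 164 − 26.1·s*.
Indifference: 47 = 164 − 26.1·s*, so s* = (164 − 47) / 26.1 ≈ 4.5.
This is the low-ability type's binding incentive-compatibility constraint; any s ≥ 4.5 sustains separation on that side.

4.5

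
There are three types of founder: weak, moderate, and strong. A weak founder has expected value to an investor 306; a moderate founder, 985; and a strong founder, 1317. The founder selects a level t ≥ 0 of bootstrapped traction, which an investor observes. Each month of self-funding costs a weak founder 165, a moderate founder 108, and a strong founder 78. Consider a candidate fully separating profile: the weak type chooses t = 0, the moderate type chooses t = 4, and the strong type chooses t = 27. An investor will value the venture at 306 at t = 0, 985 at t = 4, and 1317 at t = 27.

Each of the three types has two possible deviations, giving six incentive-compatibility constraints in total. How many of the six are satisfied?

3

Weak (own payoff 306): to t=4 gives 985 − 165×4 = 325 → profitable ✗; to t=27 gives 1317 − 165×27 = -3138 → no gain ✓.
Strong (own payoff 1317 − 78×27 = -789): to t=0 gives 306 → profitable ✗; to t=4 gives 985 − 78×4 = 673 → profitable ✗.
Moderate (own payoff 985 − 108×4 = 553): to t=0 gives 306 → no gain ✓; to t=27 gives 1317 − 108×27 = -1599 → no gain ✓.
3 of the 6 constraints hold; not an equilibrium.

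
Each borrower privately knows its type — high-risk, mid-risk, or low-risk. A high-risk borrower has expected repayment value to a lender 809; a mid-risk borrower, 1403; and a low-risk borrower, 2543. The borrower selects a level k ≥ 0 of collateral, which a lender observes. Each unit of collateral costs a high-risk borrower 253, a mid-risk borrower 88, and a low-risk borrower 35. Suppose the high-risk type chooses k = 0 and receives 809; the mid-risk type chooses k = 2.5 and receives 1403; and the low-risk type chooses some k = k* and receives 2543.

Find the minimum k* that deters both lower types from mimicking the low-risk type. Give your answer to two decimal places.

15.45

Mid-risk type (on-path payoff 1403 − 88×2.5 = 1183) won't mimic when 1183 ≥ 2543 − 88·k*, i.e. k* ≥ 15.45.
High-risk type (on-path payoff 809) won't mimic when 809 ≥ 2543 − 253·k*, i.e. k* ≥ 6.85.
Both must hold, so k* = max(6.85, 15.45) = 15.45. The mid-risk type's constraint binds.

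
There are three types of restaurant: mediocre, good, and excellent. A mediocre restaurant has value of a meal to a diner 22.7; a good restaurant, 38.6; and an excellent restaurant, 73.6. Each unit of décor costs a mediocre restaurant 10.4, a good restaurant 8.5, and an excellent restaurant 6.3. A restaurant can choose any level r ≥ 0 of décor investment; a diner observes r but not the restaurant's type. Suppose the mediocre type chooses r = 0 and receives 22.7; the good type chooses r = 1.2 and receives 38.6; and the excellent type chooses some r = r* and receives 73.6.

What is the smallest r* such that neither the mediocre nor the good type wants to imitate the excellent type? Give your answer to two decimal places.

Mediocre type (on-path payoff 22.7) won't mimic when 22.7 ≥ 73.6 − 10.4·r*, i.e. r* ≥ 4.89.
Good type (on-path payoff 38.6 − 8.5×1.2 = 28.4) won't mimic when 28.4 ≥ 73.6 − 8.5·r*, i.e. r* ≥ 5.32.
Both must hold, so r* = max(4.89, 5.32) = 5.32. The good type's constraint binds.

5.32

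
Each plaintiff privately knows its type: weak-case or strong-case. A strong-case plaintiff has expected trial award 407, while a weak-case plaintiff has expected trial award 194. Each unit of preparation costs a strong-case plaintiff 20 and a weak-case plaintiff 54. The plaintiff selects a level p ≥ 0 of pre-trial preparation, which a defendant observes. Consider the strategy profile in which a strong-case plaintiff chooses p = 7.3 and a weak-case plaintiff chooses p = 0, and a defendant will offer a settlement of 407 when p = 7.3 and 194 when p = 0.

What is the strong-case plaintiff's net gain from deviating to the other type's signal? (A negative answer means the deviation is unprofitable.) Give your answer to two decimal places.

-67.00

Playing p = 7.3 the strong-case plaintiff receives 407 − 20 × 7.3 = 261.
Deviating to p = 0 yields 194 instead.
Gain from deviating: 194 − 261 = -67.00.
The gain is negative, so the strong-case type's incentive-compatibility constraint is satisfied.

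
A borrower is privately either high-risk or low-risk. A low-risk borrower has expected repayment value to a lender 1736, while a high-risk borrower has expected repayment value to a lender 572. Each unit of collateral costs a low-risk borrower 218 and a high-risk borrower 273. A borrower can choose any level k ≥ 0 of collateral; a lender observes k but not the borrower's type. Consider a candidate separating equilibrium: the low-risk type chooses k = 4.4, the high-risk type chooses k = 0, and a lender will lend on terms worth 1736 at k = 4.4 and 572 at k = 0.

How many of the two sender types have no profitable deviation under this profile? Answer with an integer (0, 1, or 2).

2

High-risk type: stay at 0 → 572; mimic → 1736 − 273 × 4.4 = 534.8. IC holds (572 ≥ 534.8).
Low-risk type: signal → 1736 − 218 × 4.4 = 776.8; deviate to 0 → 572. IC holds (776.8 ≥ 572).
2 of 2 constraints hold, so this is a separating equilibrium.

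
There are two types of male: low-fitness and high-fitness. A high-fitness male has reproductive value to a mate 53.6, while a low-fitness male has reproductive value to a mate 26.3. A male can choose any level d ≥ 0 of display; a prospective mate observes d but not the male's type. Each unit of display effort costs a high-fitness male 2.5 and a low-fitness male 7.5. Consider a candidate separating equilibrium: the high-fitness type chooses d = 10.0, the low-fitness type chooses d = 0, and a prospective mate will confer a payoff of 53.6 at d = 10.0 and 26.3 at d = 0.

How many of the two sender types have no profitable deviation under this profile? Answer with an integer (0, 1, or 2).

Low-fitness type: stay at 0 → 26.3; mimic → 53.6 − 7.5 × 10.0 = -21.4. IC holds (26.3 ≥ -21.4).
High-fitness type: signal → 53.6 − 2.5 × 10.0 = 28.6; deviate to 0 → 26.3. IC holds (28.6 ≥ 26.3).
2 of 2 constraints hold, so this is a separating equilibrium.

2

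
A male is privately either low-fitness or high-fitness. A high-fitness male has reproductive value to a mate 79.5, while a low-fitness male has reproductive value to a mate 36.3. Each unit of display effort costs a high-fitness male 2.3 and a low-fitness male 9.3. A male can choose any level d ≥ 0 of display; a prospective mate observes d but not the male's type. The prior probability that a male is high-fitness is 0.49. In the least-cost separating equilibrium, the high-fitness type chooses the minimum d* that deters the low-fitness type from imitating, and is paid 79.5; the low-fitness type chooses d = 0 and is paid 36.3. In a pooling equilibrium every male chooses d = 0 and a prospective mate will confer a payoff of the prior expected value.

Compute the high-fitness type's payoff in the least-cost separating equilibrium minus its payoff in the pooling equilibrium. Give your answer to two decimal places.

11.35

Least-cost separating signal: d* solves 36.3 = 79.5 − 9.3·d*, so d* = (79.5 − 36.3)/9.3 ≈ 4.6452.
High-fitness type's separating payoff: 79.5 − 2.3 × d* = 79.5 − 2.3 × (79.5 − 36.3)/9.3 = 79.5 − 99.36/9.3 ≈ 68.8161.
Pooling payoff: 0.49 × 79.5 + 0.51 × 36.3 = 57.468.
Difference: 68.8161 − 57.468 = 11.3481, i.e. 11.35 to two decimal places.
The high-fitness type prefers to separate.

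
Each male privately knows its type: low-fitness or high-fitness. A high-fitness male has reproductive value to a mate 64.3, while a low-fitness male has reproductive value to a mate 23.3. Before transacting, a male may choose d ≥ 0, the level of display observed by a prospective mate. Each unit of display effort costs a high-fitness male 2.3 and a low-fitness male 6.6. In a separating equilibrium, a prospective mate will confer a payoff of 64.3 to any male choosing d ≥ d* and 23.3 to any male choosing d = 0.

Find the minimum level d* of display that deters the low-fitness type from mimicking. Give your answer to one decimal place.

6.2

A low-fitness male choosing d = 0 receives 23.3.
Imitating at d* instead would pay 64.3 at cost 6.6·d*, netting 64.3 − 6.6·d*.
Indifference: 23.3 = 64.3 − 6.6·d*, so d* = (64.3 − 23.3) / 6.6 ≈ 6.2.
At d* the low-fitness type's incentive constraint just binds; the high-fitness type strictly prefers d* since its per-unit cost is lower.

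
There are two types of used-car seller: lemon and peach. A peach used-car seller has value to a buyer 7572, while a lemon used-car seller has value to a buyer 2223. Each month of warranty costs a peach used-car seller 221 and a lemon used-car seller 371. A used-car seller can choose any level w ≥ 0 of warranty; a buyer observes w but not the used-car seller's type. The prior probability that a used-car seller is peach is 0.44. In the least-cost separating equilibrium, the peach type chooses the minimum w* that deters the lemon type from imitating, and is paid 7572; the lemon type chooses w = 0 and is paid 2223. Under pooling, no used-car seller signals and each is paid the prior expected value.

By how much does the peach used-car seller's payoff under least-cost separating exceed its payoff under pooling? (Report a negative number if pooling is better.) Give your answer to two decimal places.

Least-cost separating signal: w* solves 2223 = 7572 − 371·w*, so w* = (7572 − 2223)/371 ≈ 14.4178.
Peach type's separating payoff: 7572 − 221 × w* = 7572 − 221 × (7572 − 2223)/371 = 7572 − 1182129/371 ≈ 4385.6685.
Pooling payoff: 0.44 × 7572 + 0.56 × 2223 = 4576.56.
Difference: 4385.6685 − 4576.56 = -190.8915, i.e. -190.89 to two decimal places.
The peach type would prefer the pooling outcome.

-190.89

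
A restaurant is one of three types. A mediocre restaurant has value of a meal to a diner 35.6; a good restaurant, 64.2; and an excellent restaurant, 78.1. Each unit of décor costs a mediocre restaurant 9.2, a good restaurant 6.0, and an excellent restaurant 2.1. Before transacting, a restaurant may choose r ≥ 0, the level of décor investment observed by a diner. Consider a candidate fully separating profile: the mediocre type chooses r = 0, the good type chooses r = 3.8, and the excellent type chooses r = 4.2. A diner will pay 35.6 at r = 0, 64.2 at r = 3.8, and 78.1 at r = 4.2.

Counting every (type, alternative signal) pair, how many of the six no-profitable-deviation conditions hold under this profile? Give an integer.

4

Good (own payoff 64.2 − 6.0×3.8 = 41.4): to r=0 gives 35.6 → no gain ✓; to r=4.2 gives 78.1 − 6.0×4.2 = 52.9 → profitable ✗.
Excellent (own payoff 78.1 − 2.1×4.2 = 69.28): to r=0 gives 35.6 → no gain ✓; to r=3.8 gives 64.2 − 2.1×3.8 = 56.22 → no gain ✓.
Mediocre (own payoff 35.6): to r=3.8 gives 64.2 − 9.2×3.8 = 29.24 → no gain ✓; to r=4.2 gives 78.1 − 9.2×4.2 = 39.46 → profitable ✗.
4 of the 6 constraints hold; not an equilibrium.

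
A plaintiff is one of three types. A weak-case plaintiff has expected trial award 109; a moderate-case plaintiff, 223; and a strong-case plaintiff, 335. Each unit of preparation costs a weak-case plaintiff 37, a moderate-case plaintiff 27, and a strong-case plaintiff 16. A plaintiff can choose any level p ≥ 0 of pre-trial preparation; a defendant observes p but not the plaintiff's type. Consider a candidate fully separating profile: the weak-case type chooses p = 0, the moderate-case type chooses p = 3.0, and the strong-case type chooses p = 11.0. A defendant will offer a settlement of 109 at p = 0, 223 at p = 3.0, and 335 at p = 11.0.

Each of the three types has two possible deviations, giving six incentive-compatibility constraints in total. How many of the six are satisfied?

4

Moderate-case (own payoff 223 − 27×3.0 = 142): to p=0 gives 109 → no gain ✓; to p=11.0 gives 335 − 27×11.0 = 38 → no gain ✓.
Weak-case (own payoff 109): to p=3.0 gives 223 − 37×3.0 = 112 → profitable ✗; to p=11.0 gives 335 − 37×11.0 = -72 → no gain ✓.
Strong-case (own payoff 335 − 16×11.0 = 159): to p=0 gives 109 → no gain ✓; to p=3.0 gives 223 − 16×3.0 = 175 → profitable ✗.
4 of the 6 constraints hold; not an equilibrium.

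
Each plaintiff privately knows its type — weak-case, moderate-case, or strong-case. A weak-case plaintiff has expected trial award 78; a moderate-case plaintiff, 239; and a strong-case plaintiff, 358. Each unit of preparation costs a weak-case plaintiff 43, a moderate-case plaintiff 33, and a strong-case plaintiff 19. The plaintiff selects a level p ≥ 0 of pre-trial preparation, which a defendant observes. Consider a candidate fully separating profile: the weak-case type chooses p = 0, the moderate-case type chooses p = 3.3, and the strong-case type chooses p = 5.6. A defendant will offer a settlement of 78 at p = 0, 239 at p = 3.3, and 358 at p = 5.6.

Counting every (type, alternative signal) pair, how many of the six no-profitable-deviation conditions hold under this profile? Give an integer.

Moderate-case (own payoff 239 − 33×3.3 = 130.1): to p=0 gives 78 → no gain ✓; to p=5.6 gives 358 − 33×5.6 = 173.2 → profitable ✗.
Strong-case (own payoff 358 − 19×5.6 = 251.6): to p=0 gives 78 → no gain ✓; to p=3.3 gives 239 − 19×3.3 = 176.3 → no gain ✓.
Weak-case (own payoff 78): to p=3.3 gives 239 − 43×3.3 = 97.1 → profitable ✗; to p=5.6 gives 358 − 43×5.6 = 117.2 → profitable ✗.
3 of the 6 constraints hold; not an equilibrium.

3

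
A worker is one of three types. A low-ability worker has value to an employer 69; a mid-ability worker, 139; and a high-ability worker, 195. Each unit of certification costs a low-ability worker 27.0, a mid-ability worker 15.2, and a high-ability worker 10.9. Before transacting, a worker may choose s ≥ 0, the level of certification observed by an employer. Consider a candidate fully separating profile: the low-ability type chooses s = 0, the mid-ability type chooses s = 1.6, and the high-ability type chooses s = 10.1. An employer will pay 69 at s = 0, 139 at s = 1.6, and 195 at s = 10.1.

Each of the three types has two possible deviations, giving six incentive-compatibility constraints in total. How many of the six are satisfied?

Mid-ability (own payoff 139 − 15.2×1.6 = 114.68): to s=0 gives 69 → no gain ✓; to s=10.1 gives 195 − 15.2×10.1 = 41.48 → no gain ✓.
High-ability (own payoff 195 − 10.9×10.1 = 84.91): to s=0 gives 69 → no gain ✓; to s=1.6 gives 139 − 10.9×1.6 = 121.56 → profitable ✗.
Low-ability (own payoff 69): to s=1.6 gives 139 − 27.0×1.6 = 95.8 → profitable ✗; to s=10.1 gives 195 − 27.0×10.1 = -77.7 → no gain ✓.
4 of the 6 constraints hold; not an equilibrium.

4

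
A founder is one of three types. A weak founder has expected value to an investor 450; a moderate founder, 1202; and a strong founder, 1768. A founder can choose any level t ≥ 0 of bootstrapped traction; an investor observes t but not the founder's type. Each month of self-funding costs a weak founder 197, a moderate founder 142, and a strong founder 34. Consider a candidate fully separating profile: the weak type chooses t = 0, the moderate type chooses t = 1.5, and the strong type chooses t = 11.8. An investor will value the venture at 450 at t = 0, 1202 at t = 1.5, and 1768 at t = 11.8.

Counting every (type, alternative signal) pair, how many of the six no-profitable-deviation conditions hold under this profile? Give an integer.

5

Strong (own payoff 1768 − 34×11.8 = 1366.8): to t=0 gives 450 → no gain ✓; to t=1.5 gives 1202 − 34×1.5 = 1151 → no gain ✓.
Weak (own payoff 450): to t=1.5 gives 1202 − 197×1.5 = 906.5 → profitable ✗; to t=11.8 gives 1768 − 197×11.8 = -556.6 → no gain ✓.
Moderate (own payoff 1202 − 142×1.5 = 989): to t=0 gives 450 → no gain ✓; to t=11.8 gives 1768 − 142×11.8 = 92.4 → no gain ✓.
5 of the 6 constraints hold; not an equilibrium.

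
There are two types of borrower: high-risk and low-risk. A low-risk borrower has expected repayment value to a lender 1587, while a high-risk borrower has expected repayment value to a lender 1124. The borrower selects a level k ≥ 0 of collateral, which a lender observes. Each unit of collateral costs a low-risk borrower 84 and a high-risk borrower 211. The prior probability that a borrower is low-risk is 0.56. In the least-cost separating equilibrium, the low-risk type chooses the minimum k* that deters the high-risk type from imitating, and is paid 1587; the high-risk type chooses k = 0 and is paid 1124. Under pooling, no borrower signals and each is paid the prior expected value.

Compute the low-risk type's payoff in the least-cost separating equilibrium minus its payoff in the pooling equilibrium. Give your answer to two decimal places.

Least-cost separating signal: k* solves 1124 = 1587 − 211·k*, so k* = (1587 − 1124)/211 ≈ 2.1943.
Low-risk type's separating payoff: 1587 − 84 × k* = 1587 − 84 × (1587 − 1124)/211 = 1587 − 38892/211 ≈ 1402.6777.
Pooling payoff: 0.56 × 1587 + 0.44 × 1124 = 1383.28.
Difference: 1402.6777 − 1383.28 = 19.3977, i.e. 19.40 to two decimal places.
The low-risk type prefers to separate.

19.40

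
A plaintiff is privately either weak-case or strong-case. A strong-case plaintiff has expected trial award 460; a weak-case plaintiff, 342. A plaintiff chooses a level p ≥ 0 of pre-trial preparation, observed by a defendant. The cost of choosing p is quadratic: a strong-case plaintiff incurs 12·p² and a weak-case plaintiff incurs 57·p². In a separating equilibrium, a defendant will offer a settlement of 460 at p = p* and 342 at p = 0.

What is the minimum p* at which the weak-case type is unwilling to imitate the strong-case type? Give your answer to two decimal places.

The weak-case type at p = 0 receives 342; imitating at p* yields 460 − 57·p*².
Indifference: 342 = 460 − 57·p*², so p*² = (460 − 342) / 57 ≈ 2.0702.
p* = √2.0702 ≈ 1.44.

1.44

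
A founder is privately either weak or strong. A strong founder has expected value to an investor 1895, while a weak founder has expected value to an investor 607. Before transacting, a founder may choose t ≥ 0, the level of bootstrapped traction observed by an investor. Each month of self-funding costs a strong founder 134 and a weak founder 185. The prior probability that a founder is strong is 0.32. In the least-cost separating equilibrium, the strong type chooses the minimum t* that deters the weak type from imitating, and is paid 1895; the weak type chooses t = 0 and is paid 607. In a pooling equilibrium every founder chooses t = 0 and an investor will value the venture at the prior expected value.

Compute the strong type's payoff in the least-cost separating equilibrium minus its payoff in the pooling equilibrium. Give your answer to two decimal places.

-57.09

Least-cost separating signal: t* solves 607 = 1895 − 185·t*, so t* = (1895 − 607)/185 ≈ 6.9622.
Strong type's separating payoff: 1895 − 134 × t* = 1895 − 134 × (1895 − 607)/185 = 1895 − 172592/185 ≈ 962.0703.
Pooling payoff: 0.32 × 1895 + 0.68 × 607 = 1019.16.
Difference: 962.0703 − 1019.16 = -57.0897, i.e. -57.09 to two decimal places.
The strong type would prefer the pooling outcome.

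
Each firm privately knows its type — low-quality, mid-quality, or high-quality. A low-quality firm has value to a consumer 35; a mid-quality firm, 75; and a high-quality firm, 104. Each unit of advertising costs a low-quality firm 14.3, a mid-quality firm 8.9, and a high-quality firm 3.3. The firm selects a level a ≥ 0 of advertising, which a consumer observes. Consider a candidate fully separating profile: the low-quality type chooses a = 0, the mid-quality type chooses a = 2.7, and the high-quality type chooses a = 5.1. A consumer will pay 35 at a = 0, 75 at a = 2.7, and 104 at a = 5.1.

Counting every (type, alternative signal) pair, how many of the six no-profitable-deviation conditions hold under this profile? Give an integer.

4

Mid-quality (own payoff 75 − 8.9×2.7 = 50.97): to a=0 gives 35 → no gain ✓; to a=5.1 gives 104 − 8.9×5.1 = 58.61 → profitable ✗.
Low-quality (own payoff 35): to a=2.7 gives 75 − 14.3×2.7 = 36.39 → profitable ✗; to a=5.1 gives 104 − 14.3×5.1 = 31.07 → no gain ✓.
High-quality (own payoff 104 − 3.3×5.1 = 87.17): to a=0 gives 35 → no gain ✓; to a=2.7 gives 75 − 3.3×2.7 = 66.09 → no gain ✓.
4 of the 6 constraints hold; not an equilibrium.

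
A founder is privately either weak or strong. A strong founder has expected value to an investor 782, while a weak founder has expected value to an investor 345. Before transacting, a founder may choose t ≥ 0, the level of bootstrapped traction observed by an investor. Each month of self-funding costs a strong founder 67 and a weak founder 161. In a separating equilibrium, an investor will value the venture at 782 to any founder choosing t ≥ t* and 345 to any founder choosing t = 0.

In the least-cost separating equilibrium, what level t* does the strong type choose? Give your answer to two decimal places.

A weak founder choosing t = 0 receives 345.
Imitating at t* instead would pay 782 at cost 161·t*, netting 782 − 161·t*.
Indifference: 345 = 782 − 161·t*, so t* = (782 − 345) / 161 ≈ 2.71.
At t* the weak type's incentive constraint just binds; the strong type strictly prefers t* since its per-unit cost is lower.

2.71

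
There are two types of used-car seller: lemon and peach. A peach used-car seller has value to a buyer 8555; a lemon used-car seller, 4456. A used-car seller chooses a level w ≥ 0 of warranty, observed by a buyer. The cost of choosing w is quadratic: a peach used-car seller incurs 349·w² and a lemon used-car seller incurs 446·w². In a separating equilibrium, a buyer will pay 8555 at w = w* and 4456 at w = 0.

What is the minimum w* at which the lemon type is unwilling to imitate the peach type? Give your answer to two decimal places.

The lemon type at w = 0 receives 4456; imitating at w* yields 8555 − 446·w*².
Indifference: 4456 = 8555 − 446·w*², so w*² = (8555 − 4456) / 446 ≈ 9.1906.
w* = √9.1906 ≈ 3.03.

3.03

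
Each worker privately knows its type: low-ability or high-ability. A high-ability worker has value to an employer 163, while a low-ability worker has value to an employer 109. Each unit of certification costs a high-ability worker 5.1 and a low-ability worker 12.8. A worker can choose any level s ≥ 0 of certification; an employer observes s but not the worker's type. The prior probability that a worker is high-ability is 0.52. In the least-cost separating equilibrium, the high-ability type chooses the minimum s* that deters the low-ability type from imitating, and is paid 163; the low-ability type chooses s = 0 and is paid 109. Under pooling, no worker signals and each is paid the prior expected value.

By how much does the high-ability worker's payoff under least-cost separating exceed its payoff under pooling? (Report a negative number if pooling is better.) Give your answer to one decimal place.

Least-cost separating signal: s* solves 109 = 163 − 12.8·s*, so s* = (163 − 109)/12.8 ≈ 4.2188.
High-ability type's separating payoff: 163 − 5.1 × s* = 163 − 5.1 × (163 − 109)/12.8 = 163 − 275.4/12.8 ≈ 141.484.
Pooling payoff: 0.52 × 163 + 0.48 × 109 = 137.08.
Difference: 141.484 − 137.08 = 4.404, i.e. 4.4 to one decimal place.
The high-ability type prefers to separate.

4.4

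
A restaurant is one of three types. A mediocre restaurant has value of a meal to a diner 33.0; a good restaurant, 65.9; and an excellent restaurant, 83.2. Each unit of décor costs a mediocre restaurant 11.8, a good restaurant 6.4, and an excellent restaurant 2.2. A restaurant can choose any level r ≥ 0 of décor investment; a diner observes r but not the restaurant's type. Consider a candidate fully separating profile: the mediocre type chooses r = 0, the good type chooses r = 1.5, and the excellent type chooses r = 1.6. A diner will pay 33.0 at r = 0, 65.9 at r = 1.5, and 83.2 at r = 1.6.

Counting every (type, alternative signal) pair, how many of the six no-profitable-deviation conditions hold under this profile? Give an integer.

Good (own payoff 65.9 − 6.4×1.5 = 56.3): to r=0 gives 33.0 → no gain ✓; to r=1.6 gives 83.2 − 6.4×1.6 = 72.96 → profitable ✗.
Excellent (own payoff 83.2 − 2.2×1.6 = 79.68): to r=0 gives 33.0 → no gain ✓; to r=1.5 gives 65.9 − 2.2×1.5 = 62.6 → no gain ✓.
Mediocre (own payoff 33.0): to r=1.5 gives 65.9 − 11.8×1.5 = 48.2 → profitable ✗; to r=1.6 gives 83.2 − 11.8×1.6 = 64.32 → profitable ✗.
3 of the 6 constraints hold; not an equilibrium.

3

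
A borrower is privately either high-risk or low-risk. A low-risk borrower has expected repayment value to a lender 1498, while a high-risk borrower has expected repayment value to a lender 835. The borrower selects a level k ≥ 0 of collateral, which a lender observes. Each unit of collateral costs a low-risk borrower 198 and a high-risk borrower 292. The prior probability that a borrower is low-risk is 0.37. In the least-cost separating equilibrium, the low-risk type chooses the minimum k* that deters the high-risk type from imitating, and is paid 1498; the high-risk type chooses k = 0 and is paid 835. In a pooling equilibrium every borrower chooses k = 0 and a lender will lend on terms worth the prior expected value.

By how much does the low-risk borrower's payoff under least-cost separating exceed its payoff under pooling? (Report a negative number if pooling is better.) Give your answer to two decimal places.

Least-cost separating signal: k* solves 835 = 1498 − 292·k*, so k* = (1498 − 835)/292 ≈ 2.2705.
Low-risk type's separating payoff: 1498 − 198 × k* = 1498 − 198 × (1498 − 835)/292 = 1498 − 131274/292 ≈ 1048.4315.
Pooling payoff: 0.37 × 1498 + 0.63 × 835 = 1080.31.
Difference: 1048.4315 − 1080.31 = -31.8785, i.e. -31.88 to two decimal places.
The low-risk type would prefer the pooling outcome.

-31.88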